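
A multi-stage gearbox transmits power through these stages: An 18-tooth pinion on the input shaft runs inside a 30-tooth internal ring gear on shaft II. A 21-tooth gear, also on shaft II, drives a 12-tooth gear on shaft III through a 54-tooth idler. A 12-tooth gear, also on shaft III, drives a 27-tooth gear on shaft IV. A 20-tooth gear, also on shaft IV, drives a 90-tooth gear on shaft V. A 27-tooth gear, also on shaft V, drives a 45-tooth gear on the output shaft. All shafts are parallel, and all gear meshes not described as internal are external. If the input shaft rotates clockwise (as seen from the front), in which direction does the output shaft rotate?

counterclockwise

the input shaft → shaft II: internal mesh, same direction → CW.
shaft II → shaft III: driver → idler → driven is 2 external meshes, 2 reversals → CW.
shaft III → shaft IV: external mesh, 1 reversal → CCW.
shaft IV → shaft V: external mesh, 1 reversal → CW.
shaft V → the output shaft: external mesh, 1 reversal → CCW.
5 reversals in total — an odd number — so the output shaft turns opposite to the input shaft.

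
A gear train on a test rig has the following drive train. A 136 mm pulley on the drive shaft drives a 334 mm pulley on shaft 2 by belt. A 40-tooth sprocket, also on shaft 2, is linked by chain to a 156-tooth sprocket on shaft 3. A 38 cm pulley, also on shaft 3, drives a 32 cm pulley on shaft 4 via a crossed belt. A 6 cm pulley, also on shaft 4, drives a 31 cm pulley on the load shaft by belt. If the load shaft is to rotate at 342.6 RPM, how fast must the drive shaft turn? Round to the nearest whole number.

14277 RPM

Overall ratio R = 2.4559 × 3.9 × 0.84211 × 5.1667 = 41.672.
Required input speed = output speed × R = 342.6 × 41.672 = 14277 RPM.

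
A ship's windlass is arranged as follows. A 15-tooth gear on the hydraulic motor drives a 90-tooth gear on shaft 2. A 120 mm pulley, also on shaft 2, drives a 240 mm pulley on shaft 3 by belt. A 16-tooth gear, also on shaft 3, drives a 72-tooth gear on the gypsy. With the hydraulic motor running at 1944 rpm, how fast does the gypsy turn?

Gear mesh: ratio = 90/15 = 6, so shaft 2 turns at 1944 / 6 = 324 rpm.
Belt: ratio = 240/120 = 2, so shaft 3 turns at 324 / 2 = 162 rpm.
Gear mesh: ratio = 72/16 = 4.5, so the gypsy turns at 162 / 4.5 = 36 rpm.

36 rpm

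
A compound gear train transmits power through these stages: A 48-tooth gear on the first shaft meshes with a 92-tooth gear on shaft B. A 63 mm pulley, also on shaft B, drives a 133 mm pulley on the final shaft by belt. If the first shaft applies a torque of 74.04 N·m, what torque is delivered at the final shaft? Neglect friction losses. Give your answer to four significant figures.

299.6 N·m

After the gear mesh (92/48): 74.04 × 1.9167 = 141.91 N·m
After the belt (133/63): 141.91 × 2.1111 = 299.59 N·m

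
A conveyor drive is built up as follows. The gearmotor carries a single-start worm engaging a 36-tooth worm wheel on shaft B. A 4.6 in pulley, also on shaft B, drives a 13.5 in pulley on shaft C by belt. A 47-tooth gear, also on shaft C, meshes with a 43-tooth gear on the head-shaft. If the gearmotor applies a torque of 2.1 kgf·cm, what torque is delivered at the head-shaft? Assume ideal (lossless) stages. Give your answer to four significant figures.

worm 36/1 = 36 → τ = 2.1·36 = 75.6 kgf·cm
belt 13.5/4.6 = 2.9348 → τ = 75.6·2.9348 = 221.87 kgf·cm
gear mesh 43/47 = 0.91489 → τ = 221.87·0.91489 = 202.99 kgf·cm

203.0 kgf·cm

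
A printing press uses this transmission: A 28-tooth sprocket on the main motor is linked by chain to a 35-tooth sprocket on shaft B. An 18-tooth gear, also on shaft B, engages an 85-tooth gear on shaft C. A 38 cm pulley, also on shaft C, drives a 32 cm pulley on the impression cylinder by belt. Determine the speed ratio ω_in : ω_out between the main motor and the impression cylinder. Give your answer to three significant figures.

4.97

Each stage contributes driven/driver: chain 35/28 = 1.25, gear mesh 85/18 = 4.7222, belt 32/38 = 0.84211.
Overall: 1.25 × 4.7222 × 0.84211 = 4.9708.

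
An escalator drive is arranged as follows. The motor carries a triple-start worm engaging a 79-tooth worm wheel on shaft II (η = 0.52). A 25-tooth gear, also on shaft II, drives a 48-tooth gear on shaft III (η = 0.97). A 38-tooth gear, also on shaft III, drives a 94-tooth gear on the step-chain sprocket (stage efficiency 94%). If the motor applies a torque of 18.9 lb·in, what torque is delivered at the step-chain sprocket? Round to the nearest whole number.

1121 lb·in

After the worm (79/3): 18.9 × 26.333 × 0.52 = 258.8 lb·in
After the gear mesh (48/25): 258.8 × 1.92 × 0.97 = 482 lb·in
After the gear mesh (94/38): 482 × 2.4737 × 0.94 = 1120.8 lb·in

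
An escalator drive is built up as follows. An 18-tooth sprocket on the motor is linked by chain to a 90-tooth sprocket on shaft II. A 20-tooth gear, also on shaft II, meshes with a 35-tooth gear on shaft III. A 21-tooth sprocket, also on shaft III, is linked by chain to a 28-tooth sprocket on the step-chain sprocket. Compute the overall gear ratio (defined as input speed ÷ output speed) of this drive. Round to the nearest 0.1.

11.7

Each stage contributes driven/driver: chain 90/18 = 5, gear mesh 35/20 = 1.75, chain 28/21 = 1.3333.
Overall: 5 × 1.75 × 1.3333 = 11.667.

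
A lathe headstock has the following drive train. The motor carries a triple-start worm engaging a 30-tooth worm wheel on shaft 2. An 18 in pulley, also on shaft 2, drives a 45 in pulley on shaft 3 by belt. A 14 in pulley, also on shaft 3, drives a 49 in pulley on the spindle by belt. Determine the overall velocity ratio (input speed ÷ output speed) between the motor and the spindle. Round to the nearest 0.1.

87.5

Each stage contributes driven/driver: worm 30/3 = 10, belt 45/18 = 2.5, belt 49/14 = 3.5.
Overall: 10 × 2.5 × 3.5 = 87.5.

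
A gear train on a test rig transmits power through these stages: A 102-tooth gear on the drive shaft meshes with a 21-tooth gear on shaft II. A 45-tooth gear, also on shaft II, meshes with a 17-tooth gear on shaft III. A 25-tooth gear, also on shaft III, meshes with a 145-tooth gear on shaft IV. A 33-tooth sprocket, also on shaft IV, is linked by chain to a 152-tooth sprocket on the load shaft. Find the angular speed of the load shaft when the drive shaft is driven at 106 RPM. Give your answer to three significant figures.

gear mesh 21/102 = 0.20588 → 106/0.20588 = 514.86 RPM
gear mesh 17/45 = 0.37778 → 514.86/0.37778 = 1362.9 RPM
gear mesh 145/25 = 5.8 → 1362.9/5.8 = 234.98 RPM
chain 152/33 = 4.6061 → 234.98/4.6061 = 51.014 RPM

51.0 RPM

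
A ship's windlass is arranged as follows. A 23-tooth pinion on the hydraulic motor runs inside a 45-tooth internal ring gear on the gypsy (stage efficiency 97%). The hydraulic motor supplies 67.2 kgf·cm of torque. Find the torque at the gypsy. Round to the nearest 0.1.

internal gear 45/23 = 1.9565 → τ = 67.2·1.9565·0.97 = 127.53 kgf·cm

127.5 kgf·cm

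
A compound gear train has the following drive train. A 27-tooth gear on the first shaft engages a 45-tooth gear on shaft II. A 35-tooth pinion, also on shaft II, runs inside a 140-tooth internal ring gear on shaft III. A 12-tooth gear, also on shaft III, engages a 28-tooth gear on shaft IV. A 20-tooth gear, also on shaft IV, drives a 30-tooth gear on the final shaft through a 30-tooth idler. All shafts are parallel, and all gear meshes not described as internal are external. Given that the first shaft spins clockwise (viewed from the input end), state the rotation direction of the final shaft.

clockwise

the first shaft → shaft II: external mesh, 1 reversal → CCW.
shaft II → shaft III: internal mesh, same direction → CCW.
shaft III → shaft IV: external mesh, 1 reversal → CW.
shaft IV → the final shaft: driver → idler → driven is 2 external meshes, 2 reversals → CW.
4 reversals in total — an even number — so the final shaft turns the same way as the first shaft.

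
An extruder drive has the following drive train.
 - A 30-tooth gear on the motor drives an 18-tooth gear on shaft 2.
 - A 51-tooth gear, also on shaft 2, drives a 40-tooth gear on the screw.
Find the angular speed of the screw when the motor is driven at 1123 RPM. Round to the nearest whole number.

the motor → shaft 2 (gear mesh, 18/30): 1123 ÷ 0.6 = 1871.7 RPM
shaft 2 → the screw (gear mesh, 40/51): 1871.7 ÷ 0.78431 = 2386.4 RPM

2386 RPM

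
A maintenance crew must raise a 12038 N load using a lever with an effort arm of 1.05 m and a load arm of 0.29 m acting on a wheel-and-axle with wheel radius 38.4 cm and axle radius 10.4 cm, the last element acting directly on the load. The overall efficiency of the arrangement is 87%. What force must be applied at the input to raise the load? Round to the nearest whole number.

1035 N

Lever MA = effort arm / load arm = 1.05/0.29 = 3.6207.
Wheel-and-axle MA = R/r = 38.4/10.4 = 3.6923.
Combined ideal MA = 3.6207 × 3.6923 = 13.369.
Actual MA = 13.369 × 0.87 = 11.631.
Effort = load / actual MA = 12038 / 11.631 = 1035 N.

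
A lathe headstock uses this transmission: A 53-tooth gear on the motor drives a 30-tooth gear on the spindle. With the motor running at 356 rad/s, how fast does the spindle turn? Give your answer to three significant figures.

629 rad/s

the motor → the spindle (gear mesh, 30/53): 356 ÷ 0.56604 = 628.93 rad/s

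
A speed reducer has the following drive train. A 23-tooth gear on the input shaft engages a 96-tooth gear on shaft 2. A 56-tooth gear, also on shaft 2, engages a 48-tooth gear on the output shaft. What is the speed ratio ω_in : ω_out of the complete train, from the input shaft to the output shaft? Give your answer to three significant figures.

3.58

Each stage contributes driven/driver: gear mesh 96/23 = 4.1739, gear mesh 48/56 = 0.85714.
Overall: 4.1739 × 0.85714 = 3.5776.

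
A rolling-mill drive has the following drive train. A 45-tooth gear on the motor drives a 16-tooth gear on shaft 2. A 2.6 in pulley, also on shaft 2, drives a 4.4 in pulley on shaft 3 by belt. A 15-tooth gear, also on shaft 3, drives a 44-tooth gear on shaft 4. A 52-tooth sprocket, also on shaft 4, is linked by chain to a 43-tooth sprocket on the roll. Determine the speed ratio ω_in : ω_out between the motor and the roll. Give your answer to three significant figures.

1.46

Each stage contributes driven/driver: gear mesh 16/45 = 0.35556, belt 4.4/2.6 = 1.6923, gear mesh 44/15 = 2.9333, chain 43/52 = 0.82692.
Overall: 0.35556 × 1.6923 × 2.9333 × 0.82692 = 1.4595.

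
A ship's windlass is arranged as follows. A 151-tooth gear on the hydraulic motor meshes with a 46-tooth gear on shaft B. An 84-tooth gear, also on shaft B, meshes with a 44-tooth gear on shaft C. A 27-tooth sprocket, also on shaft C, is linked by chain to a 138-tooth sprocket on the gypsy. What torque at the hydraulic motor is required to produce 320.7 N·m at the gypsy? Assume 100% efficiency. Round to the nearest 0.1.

393.2 N·m

Overall ratio R = 0.30464 × 0.52381 × 5.1111 = 0.81559.
Input torque = output torque / R = 320.7 / 0.81559 = 393.21 N·m.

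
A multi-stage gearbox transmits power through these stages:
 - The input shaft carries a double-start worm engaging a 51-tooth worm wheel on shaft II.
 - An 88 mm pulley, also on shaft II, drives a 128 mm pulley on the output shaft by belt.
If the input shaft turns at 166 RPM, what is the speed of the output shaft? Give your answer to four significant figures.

worm 51/2 = 25.5 → 166/25.5 = 6.5098 RPM
belt 128/88 = 1.4545 → 6.5098/1.4545 = 4.4755 RPM

4.475 RPM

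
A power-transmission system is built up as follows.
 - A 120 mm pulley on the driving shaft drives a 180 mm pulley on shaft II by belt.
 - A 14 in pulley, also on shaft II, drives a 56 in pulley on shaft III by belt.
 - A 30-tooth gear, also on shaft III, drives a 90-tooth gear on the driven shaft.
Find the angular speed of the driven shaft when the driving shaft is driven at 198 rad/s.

the driving shaft → shaft II (belt, 180/120): 198 ÷ 1.5 = 132 rad/s
shaft II → shaft III (belt, 56/14): 132 ÷ 4 = 33 rad/s
shaft III → the driven shaft (gear mesh, 90/30): 33 ÷ 3 = 11 rad/s

11 rad/s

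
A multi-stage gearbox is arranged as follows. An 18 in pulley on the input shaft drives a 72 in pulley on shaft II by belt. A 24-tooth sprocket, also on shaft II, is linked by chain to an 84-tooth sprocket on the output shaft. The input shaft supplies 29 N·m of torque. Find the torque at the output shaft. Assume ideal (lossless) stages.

406 N·m

belt 72/18 = 4 → τ = 29·4 = 116 N·m
chain 84/24 = 3.5 → τ = 116·3.5 = 406 N·m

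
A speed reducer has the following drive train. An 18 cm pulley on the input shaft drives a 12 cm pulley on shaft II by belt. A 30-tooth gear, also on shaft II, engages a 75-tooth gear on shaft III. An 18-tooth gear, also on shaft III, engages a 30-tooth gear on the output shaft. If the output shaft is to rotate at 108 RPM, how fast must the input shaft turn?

Overall ratio R = 0.66667 × 2.5 × 1.6667 = 2.7778.
Required input speed = output speed × R = 108 × 2.7778 = 300 RPM.

300 RPM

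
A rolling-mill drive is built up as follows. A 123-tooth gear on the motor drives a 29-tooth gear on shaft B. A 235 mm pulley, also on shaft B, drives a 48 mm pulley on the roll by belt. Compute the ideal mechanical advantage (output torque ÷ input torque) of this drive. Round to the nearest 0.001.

Each stage contributes driven/driver: gear mesh 29/123 = 0.23577, belt 48/235 = 0.20426.
Overall: 0.23577 × 0.20426 = 0.048158.

0.048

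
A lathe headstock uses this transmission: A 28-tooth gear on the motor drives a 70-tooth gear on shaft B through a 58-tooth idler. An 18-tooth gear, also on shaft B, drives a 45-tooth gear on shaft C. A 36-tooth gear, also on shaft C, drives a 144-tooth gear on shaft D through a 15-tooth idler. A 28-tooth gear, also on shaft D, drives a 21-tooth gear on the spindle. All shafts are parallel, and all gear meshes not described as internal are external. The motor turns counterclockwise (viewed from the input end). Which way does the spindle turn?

the motor → shaft B: driver → idler → driven is 2 external meshes, 2 reversals → CCW.
shaft B → shaft C: external mesh, 1 reversal → CW.
shaft C → shaft D: driver → idler → driven is 2 external meshes, 2 reversals → CW.
shaft D → the spindle: external mesh, 1 reversal → CCW.
6 reversals in total — an even number — so the spindle turns the same way as the motor.

counterclockwise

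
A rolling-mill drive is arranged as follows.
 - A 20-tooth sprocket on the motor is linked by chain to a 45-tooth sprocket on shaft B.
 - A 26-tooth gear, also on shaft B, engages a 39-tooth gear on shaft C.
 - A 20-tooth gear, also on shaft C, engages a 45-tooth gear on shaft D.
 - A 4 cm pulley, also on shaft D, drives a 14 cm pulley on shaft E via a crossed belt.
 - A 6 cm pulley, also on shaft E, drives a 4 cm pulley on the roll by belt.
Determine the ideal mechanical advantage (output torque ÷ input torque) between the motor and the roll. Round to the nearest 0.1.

Each stage contributes driven/driver: chain 45/20 = 2.25, gear mesh 39/26 = 1.5, gear mesh 45/20 = 2.25, belt 14/4 = 3.5, belt 4/6 = 0.66667.
Overall: 2.25 × 1.5 × 2.25 × 3.5 × 0.66667 = 17.719.

17.7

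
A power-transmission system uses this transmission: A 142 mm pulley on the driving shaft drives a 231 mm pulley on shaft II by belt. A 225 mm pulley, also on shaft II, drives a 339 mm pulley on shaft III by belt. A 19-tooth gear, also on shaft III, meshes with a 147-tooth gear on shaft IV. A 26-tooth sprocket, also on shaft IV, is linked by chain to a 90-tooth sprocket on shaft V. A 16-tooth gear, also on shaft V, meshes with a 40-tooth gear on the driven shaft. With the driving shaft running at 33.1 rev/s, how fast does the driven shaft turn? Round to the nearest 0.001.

0.202 rev/s

the driving shaft → shaft II (belt, 231/142): 33.1 ÷ 1.6268 = 20.347 rev/s
shaft II → shaft III (belt, 339/225): 20.347 ÷ 1.5067 = 13.505 rev/s
shaft III → shaft IV (gear mesh, 147/19): 13.505 ÷ 7.7368 = 1.7455 rev/s
shaft IV → shaft V (chain, 90/26): 1.7455 ÷ 3.4615 = 0.50426 rev/s
shaft V → the driven shaft (gear mesh, 40/16): 0.50426 ÷ 2.5 = 0.2017 rev/s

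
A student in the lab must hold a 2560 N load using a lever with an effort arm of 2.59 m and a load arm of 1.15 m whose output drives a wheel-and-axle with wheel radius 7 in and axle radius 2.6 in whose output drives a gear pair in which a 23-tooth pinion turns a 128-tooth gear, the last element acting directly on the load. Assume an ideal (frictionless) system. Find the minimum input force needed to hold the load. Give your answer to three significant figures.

Lever MA = effort arm / load arm = 2.59/1.15 = 2.2522.
Wheel-and-axle MA = R/r = 7/2.6 = 2.6923.
Gear pair MA = 128/23 = 5.5652.
Combined ideal MA = 2.2522 × 2.6923 × 5.5652 = 33.745.
Effort = load / MA = 2560 / 33.745 = 75.863 N.

75.9 N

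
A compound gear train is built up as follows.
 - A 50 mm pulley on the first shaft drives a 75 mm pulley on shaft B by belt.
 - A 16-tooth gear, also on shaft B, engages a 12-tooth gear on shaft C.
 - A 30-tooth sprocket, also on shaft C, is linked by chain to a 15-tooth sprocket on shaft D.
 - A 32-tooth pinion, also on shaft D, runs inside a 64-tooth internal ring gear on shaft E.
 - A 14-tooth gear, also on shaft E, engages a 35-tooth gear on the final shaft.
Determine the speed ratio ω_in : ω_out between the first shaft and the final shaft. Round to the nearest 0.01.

2.81

Each stage contributes driven/driver: belt 75/50 = 1.5, gear mesh 12/16 = 0.75, chain 15/30 = 0.5, internal gear 64/32 = 2, gear mesh 35/14 = 2.5.
Overall: 1.5 × 0.75 × 0.5 × 2 × 2.5 = 2.8125.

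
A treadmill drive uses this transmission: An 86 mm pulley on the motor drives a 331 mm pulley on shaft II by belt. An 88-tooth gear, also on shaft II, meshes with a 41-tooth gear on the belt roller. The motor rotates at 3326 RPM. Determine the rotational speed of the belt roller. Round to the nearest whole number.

belt 331/86 = 3.8488 → 3326/3.8488 = 864.16 RPM
gear mesh 41/88 = 0.46591 → 864.16/0.46591 = 1854.8 RPM

1855 RPM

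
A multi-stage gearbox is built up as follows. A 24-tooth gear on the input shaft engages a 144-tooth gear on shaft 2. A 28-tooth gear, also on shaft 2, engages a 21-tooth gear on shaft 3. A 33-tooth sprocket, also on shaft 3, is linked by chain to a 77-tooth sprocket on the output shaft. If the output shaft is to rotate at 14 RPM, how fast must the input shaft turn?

Overall ratio R = 6 × 0.75 × 2.3333 = 10.5.
Required input speed = output speed × R = 14 × 10.5 = 147 RPM.

147 RPM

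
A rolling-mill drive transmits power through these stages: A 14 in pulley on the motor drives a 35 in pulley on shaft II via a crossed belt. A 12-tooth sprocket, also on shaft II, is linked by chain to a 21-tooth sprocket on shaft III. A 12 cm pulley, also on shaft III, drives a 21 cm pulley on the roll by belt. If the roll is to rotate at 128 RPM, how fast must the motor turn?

Overall ratio R = 2.5 × 1.75 × 1.75 = 7.6562.
Required input speed = output speed × R = 128 × 7.6562 = 980 RPM.

980 RPM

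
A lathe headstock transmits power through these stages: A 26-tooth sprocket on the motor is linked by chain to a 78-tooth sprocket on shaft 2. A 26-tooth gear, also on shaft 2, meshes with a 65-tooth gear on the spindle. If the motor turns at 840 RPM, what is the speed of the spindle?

112 RPM

Chain: ratio = 78/26 = 3, so shaft 2 turns at 840 / 3 = 280 RPM.
Gear mesh: ratio = 65/26 = 2.5, so the spindle turns at 280 / 2.5 = 112 RPM.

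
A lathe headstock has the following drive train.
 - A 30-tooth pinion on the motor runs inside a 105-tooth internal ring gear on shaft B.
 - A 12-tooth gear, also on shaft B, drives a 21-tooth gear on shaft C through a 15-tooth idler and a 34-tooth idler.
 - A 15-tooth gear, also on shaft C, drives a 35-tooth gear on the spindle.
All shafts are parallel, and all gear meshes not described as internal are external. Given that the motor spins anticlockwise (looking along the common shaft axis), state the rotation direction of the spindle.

anticlockwise

the motor → shaft B: internal mesh, same direction → CCW.
shaft B → shaft C: driver → idler → idler → driven is 3 external meshes, 3 reversals → CW.
shaft C → the spindle: external mesh, 1 reversal → CCW.
4 reversals in total — an even number — so the spindle turns the same way as the motor.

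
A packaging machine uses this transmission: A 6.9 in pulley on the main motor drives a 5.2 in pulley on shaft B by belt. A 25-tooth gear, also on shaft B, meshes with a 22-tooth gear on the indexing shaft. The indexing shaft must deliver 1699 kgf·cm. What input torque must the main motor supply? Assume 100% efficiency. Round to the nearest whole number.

Overall ratio R = 0.75362 × 0.88 = 0.66319.
Input torque = output torque / R = 1699 / 0.66319 = 2561.9 kgf·cm.

2562 kgf·cm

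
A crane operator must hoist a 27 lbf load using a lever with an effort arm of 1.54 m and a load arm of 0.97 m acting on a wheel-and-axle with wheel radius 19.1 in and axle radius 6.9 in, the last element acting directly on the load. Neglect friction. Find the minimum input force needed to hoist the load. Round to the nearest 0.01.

Lever MA = effort arm / load arm = 1.54/0.97 = 1.5876.
Wheel-and-axle MA = R/r = 19.1/6.9 = 2.7681.
Combined ideal MA = 1.5876 × 2.7681 = 4.3947.
Effort = load / MA = 27 / 4.3947 = 6.1437 lbf.

6.14 lbf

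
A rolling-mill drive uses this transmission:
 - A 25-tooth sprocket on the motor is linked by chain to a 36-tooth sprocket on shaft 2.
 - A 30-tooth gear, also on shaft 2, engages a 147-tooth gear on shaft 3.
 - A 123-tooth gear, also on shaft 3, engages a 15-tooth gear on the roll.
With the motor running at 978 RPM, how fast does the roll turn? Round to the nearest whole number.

1137 RPM

the motor → shaft 2 (chain, 36/25): 978 ÷ 1.44 = 679.17 RPM
shaft 2 → shaft 3 (gear mesh, 147/30): 679.17 ÷ 4.9 = 138.61 RPM
shaft 3 → the roll (gear mesh, 15/123): 138.61 ÷ 0.12195 = 1136.6 RPM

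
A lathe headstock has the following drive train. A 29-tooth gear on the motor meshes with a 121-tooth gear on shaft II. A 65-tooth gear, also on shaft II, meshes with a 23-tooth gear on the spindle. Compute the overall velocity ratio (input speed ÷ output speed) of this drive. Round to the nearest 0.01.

Each stage contributes driven/driver: gear mesh 121/29 = 4.1724, gear mesh 23/65 = 0.35385.
Overall: 4.1724 × 0.35385 = 1.4764.

1.48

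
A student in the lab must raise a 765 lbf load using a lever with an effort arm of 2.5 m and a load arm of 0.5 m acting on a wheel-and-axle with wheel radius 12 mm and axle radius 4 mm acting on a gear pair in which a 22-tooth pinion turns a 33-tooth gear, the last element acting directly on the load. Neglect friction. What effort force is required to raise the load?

34 lbf

Lever MA = effort arm / load arm = 2.5/0.5 = 5.
Wheel-and-axle MA = R/r = 12/4 = 3.
Gear pair MA = 33/22 = 1.5.
Combined ideal MA = 5 × 3 × 1.5 = 22.5.
Effort = load / MA = 765 / 22.5 = 34 lbf.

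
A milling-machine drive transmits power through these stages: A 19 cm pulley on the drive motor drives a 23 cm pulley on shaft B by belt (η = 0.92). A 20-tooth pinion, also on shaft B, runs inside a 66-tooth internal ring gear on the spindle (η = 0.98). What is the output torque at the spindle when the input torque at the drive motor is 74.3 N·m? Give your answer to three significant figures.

Belt: ratio = 23/19 = 1.2105; torque at shaft B = 74.3 × 1.2105 × 0.92 = 82.747 N·m.
Internal gear: ratio = 66/20 = 3.3; torque at the spindle = 82.747 × 3.3 × 0.98 = 267.6 N·m.

268 N·m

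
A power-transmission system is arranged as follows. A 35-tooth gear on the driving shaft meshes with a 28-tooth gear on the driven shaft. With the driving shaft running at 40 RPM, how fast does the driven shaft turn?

50 RPM

Gear mesh: ratio = 28/35 = 0.8, so the driven shaft turns at 40 / 0.8 = 50 RPM.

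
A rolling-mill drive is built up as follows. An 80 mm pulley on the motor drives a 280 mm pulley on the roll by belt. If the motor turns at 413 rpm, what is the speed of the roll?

118 rpm

Belt: ratio = 280/80 = 3.5, so the roll turns at 413 / 3.5 = 118 rpm.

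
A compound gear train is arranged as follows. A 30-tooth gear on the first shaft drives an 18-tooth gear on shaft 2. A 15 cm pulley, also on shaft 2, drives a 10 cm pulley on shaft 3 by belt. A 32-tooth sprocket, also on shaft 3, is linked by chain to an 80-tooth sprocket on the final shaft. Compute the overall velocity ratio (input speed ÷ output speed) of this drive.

1

Each stage contributes driven/driver: gear mesh 18/30 = 0.6, belt 10/15 = 0.66667, chain 80/32 = 2.5.
Overall: 0.6 × 0.66667 × 2.5 = 1.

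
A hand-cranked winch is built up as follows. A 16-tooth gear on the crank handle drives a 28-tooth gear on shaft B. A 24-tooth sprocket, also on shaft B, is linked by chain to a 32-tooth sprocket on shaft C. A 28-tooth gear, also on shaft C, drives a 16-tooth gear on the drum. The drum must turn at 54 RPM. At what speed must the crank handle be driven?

72 RPM

Overall ratio R = 1.75 × 1.3333 × 0.57143 = 1.3333.
Required input speed = output speed × R = 54 × 1.3333 = 72 RPM.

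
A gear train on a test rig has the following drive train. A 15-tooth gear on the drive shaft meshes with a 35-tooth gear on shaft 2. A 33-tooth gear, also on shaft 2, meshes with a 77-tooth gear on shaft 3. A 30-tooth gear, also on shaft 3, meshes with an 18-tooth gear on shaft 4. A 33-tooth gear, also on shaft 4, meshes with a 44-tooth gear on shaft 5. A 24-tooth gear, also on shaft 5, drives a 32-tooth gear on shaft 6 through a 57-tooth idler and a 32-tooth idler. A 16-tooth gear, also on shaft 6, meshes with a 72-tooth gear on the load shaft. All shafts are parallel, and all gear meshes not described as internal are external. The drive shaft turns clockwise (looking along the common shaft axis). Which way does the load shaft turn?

the drive shaft → shaft 2: external mesh, 1 reversal → CCW.
shaft 2 → shaft 3: external mesh, 1 reversal → CW.
shaft 3 → shaft 4: external mesh, 1 reversal → CCW.
shaft 4 → shaft 5: external mesh, 1 reversal → CW.
shaft 5 → shaft 6: driver → idler → idler → driven is 3 external meshes, 3 reversals → CCW.
shaft 6 → the load shaft: external mesh, 1 reversal → CW.
8 reversals in total — an even number — so the load shaft turns the same way as the drive shaft.

clockwise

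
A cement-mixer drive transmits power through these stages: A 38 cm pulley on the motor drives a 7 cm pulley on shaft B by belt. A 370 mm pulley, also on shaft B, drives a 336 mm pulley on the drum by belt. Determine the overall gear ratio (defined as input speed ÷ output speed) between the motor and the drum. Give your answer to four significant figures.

0.1673

Each stage contributes driven/driver: belt 7/38 = 0.18421, belt 336/370 = 0.90811.
Overall: 0.18421 × 0.90811 = 0.16728.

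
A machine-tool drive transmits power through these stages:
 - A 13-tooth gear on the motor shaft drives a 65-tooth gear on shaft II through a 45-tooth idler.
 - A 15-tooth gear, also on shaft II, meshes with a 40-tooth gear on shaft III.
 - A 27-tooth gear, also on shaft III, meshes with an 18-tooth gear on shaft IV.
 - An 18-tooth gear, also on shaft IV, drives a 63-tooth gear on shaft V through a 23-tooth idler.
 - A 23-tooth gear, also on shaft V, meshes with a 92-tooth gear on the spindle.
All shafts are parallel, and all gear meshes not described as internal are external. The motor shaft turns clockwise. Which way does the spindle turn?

the motor shaft → shaft II: driver → idler → driven is 2 external meshes, 2 reversals → CW.
shaft II → shaft III: external mesh, 1 reversal → CCW.
shaft III → shaft IV: external mesh, 1 reversal → CW.
shaft IV → shaft V: driver → idler → driven is 2 external meshes, 2 reversals → CW.
shaft V → the spindle: external mesh, 1 reversal → CCW.
7 reversals in total — an odd number — so the spindle turns opposite to the motor shaft.

counterclockwise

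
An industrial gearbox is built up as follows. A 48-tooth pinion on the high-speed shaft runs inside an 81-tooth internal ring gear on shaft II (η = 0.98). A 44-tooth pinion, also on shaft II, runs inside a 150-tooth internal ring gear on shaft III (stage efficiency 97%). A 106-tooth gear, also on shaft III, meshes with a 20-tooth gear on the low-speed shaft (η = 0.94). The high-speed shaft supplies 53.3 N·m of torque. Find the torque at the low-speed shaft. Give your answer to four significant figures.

51.70 N·m

internal gear 81/48 = 1.6875 → τ = 53.3·1.6875·0.98 = 88.145 N·m
internal gear 150/44 = 3.4091 → τ = 88.145·3.4091·0.97 = 291.48 N·m
gear mesh 20/106 = 0.18868 → τ = 291.48·0.18868·0.94 = 51.696 N·m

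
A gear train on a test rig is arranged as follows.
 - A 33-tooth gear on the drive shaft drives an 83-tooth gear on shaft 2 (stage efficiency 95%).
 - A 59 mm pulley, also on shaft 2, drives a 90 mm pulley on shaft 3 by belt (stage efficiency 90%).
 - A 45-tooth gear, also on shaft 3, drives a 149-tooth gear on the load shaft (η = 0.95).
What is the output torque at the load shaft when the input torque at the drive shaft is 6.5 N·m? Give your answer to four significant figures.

Gear mesh: ratio = 83/33 = 2.5152; torque at shaft 2 = 6.5 × 2.5152 × 0.95 = 15.531 N·m.
Belt: ratio = 90/59 = 1.5254; torque at shaft 3 = 15.531 × 1.5254 × 0.90 = 21.322 N·m.
Gear mesh: ratio = 149/45 = 3.3111; torque at the load shaft = 21.322 × 3.3111 × 0.95 = 67.07 N·m.

67.07 N·m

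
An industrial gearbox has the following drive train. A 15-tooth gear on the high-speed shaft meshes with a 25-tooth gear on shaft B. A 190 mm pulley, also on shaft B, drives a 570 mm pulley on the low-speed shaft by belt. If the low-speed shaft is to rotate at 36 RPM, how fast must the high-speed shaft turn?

Overall ratio R = 1.6667 × 3 = 5.
Required input speed = output speed × R = 36 × 5 = 180 RPM.

180 RPM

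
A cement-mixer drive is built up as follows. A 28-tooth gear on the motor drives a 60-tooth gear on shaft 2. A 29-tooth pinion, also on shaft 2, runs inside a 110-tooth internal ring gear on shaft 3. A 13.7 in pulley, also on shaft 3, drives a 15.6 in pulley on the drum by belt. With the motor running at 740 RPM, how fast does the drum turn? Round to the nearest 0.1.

gear mesh 60/28 = 2.1429 → 740/2.1429 = 345.33 RPM
internal gear 110/29 = 3.7931 → 345.33/3.7931 = 91.042 RPM
belt 15.6/13.7 = 1.1387 → 91.042/1.1387 = 79.954 RPM

80.0 RPM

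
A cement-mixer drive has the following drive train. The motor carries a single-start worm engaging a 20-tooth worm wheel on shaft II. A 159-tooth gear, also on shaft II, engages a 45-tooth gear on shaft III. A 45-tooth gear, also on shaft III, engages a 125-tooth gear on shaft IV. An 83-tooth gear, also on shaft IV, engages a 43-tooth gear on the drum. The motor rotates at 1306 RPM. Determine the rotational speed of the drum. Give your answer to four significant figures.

Worm: ratio = 20/1 = 20, so shaft II turns at 1306 / 20 = 65.3 RPM.
Gear mesh: ratio = 45/159 = 0.28302, so shaft III turns at 65.3 / 0.28302 = 230.73 RPM.
Gear mesh: ratio = 125/45 = 2.7778, so shaft IV turns at 230.73 / 2.7778 = 83.062 RPM.
Gear mesh: ratio = 43/83 = 0.51807, so the drum turns at 83.062 / 0.51807 = 160.33 RPM.

160.3 RPM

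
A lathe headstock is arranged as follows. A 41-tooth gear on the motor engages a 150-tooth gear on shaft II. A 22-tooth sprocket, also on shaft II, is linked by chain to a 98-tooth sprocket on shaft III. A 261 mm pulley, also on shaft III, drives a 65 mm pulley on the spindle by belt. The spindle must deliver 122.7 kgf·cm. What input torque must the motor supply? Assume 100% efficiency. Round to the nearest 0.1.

30.2 kgf·cm

Overall ratio R = 3.6585 × 4.4545 × 0.24904 = 4.0587.
Input torque = output torque / R = 122.7 / 4.0587 = 30.232 kgf·cm.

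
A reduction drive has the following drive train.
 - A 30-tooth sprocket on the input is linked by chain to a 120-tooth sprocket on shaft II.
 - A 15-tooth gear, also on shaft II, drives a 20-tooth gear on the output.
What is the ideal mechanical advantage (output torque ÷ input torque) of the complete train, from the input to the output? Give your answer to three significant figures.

5.33

Each stage contributes driven/driver: chain 120/30 = 4, gear mesh 20/15 = 1.3333.
Overall: 4 × 1.3333 = 5.3333.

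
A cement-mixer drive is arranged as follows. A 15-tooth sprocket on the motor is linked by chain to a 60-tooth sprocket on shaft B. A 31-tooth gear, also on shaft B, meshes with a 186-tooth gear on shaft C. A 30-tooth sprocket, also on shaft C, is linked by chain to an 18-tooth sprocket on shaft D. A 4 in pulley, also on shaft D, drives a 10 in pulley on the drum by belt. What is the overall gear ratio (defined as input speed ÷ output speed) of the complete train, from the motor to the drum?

36

Each stage contributes driven/driver: chain 60/15 = 4, gear mesh 186/31 = 6, chain 18/30 = 0.6, belt 10/4 = 2.5.
Overall: 4 × 6 × 0.6 × 2.5 = 36.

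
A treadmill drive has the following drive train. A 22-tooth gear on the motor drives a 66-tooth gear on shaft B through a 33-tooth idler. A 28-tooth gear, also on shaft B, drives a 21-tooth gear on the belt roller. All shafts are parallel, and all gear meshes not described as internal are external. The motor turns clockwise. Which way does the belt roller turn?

anticlockwise

the motor → shaft B: driver → idler → driven is 2 external meshes, 2 reversals → CW.
shaft B → the belt roller: external mesh, 1 reversal → CCW.
3 reversals in total — an odd number — so the belt roller turns opposite to the motor.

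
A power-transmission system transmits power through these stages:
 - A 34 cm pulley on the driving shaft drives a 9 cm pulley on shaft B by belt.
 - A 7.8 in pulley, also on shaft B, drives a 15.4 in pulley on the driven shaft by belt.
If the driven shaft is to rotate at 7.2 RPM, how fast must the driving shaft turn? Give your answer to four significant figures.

Overall ratio R = 0.26471 × 1.9744 = 0.52262.
Required input speed = output speed × R = 7.2 × 0.52262 = 3.7629 RPM.

3.763 RPM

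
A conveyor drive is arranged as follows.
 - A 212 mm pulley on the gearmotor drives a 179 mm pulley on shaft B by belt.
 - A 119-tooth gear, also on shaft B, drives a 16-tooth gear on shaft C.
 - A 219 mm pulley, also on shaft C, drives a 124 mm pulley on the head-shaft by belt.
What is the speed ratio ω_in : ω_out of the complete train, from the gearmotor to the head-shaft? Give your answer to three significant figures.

0.0643

Each stage contributes driven/driver: belt 179/212 = 0.84434, gear mesh 16/119 = 0.13445, belt 124/219 = 0.56621.
Overall: 0.84434 × 0.13445 × 0.56621 = 0.064279.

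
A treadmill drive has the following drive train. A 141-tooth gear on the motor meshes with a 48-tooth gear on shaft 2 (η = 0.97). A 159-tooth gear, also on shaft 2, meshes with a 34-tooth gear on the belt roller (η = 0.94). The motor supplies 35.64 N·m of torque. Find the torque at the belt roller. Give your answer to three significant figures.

After the gear mesh (48/141): 35.64 × 0.34043 × 0.97 = 11.769 N·m
After the gear mesh (34/159): 11.769 × 0.21384 × 0.94 = 2.3656 N·m

2.37 N·m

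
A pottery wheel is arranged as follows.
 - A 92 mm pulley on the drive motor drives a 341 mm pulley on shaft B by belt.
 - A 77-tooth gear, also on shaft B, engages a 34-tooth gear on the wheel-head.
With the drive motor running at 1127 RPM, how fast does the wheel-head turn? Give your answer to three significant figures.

689 RPM

Belt: ratio = 341/92 = 3.7065, so shaft B turns at 1127 / 3.7065 = 304.06 RPM.
Gear mesh: ratio = 34/77 = 0.44156, so the wheel-head turns at 304.06 / 0.44156 = 688.6 RPM.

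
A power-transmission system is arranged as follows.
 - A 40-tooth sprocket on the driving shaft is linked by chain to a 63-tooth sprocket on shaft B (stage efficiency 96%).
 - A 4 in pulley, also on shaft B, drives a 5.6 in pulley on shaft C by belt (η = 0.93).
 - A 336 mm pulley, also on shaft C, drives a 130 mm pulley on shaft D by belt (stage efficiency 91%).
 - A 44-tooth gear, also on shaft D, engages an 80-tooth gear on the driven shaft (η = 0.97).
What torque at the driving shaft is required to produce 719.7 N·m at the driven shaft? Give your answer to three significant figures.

589 N·m

Overall ratio R = 1.575 × 1.4 × 0.3869 × 1.8182 = 1.5511; overall efficiency η = 0.96 × 0.93 × 0.91 × 0.97 = 0.7881.
Input torque = output torque / (R × η) = 719.7 / (1.5511 × 0.7881) = 588.75 N·m.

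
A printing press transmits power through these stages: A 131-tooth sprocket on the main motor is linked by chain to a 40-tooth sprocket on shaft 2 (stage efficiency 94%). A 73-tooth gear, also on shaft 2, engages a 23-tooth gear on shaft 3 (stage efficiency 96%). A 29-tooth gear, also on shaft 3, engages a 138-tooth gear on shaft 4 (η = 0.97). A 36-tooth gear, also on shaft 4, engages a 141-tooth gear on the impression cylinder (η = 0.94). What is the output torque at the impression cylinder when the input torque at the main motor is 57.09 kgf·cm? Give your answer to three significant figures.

84.2 kgf·cm

chain 40/131 = 0.30534 → τ = 57.09·0.30534·0.94 = 16.386 kgf·cm
gear mesh 23/73 = 0.31507 → τ = 16.386·0.31507·0.96 = 4.9562 kgf·cm
gear mesh 138/29 = 4.7586 → τ = 4.9562·4.7586·0.97 = 22.877 kgf·cm
gear mesh 141/36 = 3.9167 → τ = 22.877·3.9167·0.94 = 84.227 kgf·cm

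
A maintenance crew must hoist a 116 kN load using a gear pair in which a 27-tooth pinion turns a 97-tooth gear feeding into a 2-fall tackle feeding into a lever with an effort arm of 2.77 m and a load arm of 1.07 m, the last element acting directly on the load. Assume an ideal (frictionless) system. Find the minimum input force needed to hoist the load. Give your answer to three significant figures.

Gear pair MA = 97/27 = 3.5926.
Block-and-tackle MA = number of supporting rope parts = 2.
Lever MA = effort arm / load arm = 2.77/1.07 = 2.5888.
Combined ideal MA = 3.5926 × 2 × 2.5888 = 18.601.
Effort = load / MA = 116 / 18.601 = 6.2363 kN.

6.24 kN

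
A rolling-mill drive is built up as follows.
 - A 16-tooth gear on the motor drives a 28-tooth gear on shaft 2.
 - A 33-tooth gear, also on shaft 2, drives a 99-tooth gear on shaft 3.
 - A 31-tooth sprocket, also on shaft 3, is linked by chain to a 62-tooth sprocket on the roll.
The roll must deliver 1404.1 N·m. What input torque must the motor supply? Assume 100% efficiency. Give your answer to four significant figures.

Overall ratio R = 1.75 × 3 × 2 = 10.5.
Input torque = output torque / R = 1404.1 / 10.5 = 133.72 N·m.

133.7 N·m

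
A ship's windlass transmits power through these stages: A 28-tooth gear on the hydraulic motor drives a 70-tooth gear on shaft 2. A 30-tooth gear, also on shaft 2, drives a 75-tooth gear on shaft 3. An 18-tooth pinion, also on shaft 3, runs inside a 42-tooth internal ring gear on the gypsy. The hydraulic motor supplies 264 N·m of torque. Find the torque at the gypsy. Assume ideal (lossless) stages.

After the gear mesh (70/28): 264 × 2.5 = 660 N·m
After the gear mesh (75/30): 660 × 2.5 = 1650 N·m
After the internal gear (42/18): 1650 × 2.3333 = 3850 N·m

3850 N·m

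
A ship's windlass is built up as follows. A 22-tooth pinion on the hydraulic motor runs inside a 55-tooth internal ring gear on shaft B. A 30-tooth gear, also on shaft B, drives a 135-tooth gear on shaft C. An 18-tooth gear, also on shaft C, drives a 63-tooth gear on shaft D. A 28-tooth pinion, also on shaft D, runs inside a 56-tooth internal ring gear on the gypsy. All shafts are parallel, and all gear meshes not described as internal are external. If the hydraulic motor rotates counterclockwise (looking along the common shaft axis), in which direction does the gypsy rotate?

the hydraulic motor → shaft B: internal mesh, same direction → CCW.
shaft B → shaft C: external mesh, 1 reversal → CW.
shaft C → shaft D: external mesh, 1 reversal → CCW.
shaft D → the gypsy: internal mesh, same direction → CCW.
2 reversals in total — an even number — so the gypsy turns the same way as the hydraulic motor.

counterclockwise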